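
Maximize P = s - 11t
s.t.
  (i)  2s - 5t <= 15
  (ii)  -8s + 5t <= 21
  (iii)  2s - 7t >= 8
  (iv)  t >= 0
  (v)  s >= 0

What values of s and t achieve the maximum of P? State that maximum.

s = 15/2, t = 0, maximum P = 15/2

Vertices and P = s - 11t:
  (65/4, 7/2) → P = -89/4
  (15/2, 0) → P = 15/2
  (4, 0) → P = 4

The optimum lies where 2s - 5t = 15 and t = 0.
Solving simultaneously gives s = 15/2, t = 0.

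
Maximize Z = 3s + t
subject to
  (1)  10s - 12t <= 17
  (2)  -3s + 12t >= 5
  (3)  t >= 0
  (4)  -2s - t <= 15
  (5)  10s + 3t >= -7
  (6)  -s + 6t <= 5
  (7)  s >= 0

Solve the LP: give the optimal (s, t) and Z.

s = 27/8, t = 67/48, maximum Z = 553/48

Vertices and Z = 3s + t:
  (22/7, 101/84) → Z = 893/84
  (27/8, 67/48) → Z = 553/48
  (0, 5/12) → Z = 5/12
  (0, 5/6) → Z = 5/6

The optimum lies where 10s - 12t = 17 and -s + 6t = 5.
Solving simultaneously gives s = 27/8, t = 67/48.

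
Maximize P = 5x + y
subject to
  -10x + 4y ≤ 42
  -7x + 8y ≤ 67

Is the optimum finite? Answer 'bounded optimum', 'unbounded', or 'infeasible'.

From the feasible point (-17/13, 94/13), moving in the direction (8, 7) keeps every constraint satisfied while P increases without bound.

unbounded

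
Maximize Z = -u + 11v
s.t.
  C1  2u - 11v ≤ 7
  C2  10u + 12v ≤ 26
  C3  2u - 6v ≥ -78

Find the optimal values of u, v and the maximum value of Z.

u = -65/7, v = 208/21, maximum Z = 2483/21

Vertices and Z = -u + 11v:
  (185/67, -9/67) → Z = -284/67
  (-90, -17) → Z = -97
  (-65/7, 208/21) → Z = 2483/21

The binding constraints are 10u + 12v = 26 and 2u - 6v = -78.
Solving simultaneously gives u = -65/7, v = 208/21.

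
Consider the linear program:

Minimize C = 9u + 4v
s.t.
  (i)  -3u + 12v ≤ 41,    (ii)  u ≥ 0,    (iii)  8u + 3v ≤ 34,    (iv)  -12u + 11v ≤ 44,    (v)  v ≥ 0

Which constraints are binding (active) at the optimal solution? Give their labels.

(ii) and (v)

Vertices and C = 9u + 4v:
  (0, 41/12) → C = 41/3
  (19/7, 86/21) → C = 857/21
  (0, 0) → C = 0
  (17/4, 0) → C = 153/4

The minimum is at (0, 0). Substituting into each constraint, equality holds for (ii) and (v); the remaining constraints have slack.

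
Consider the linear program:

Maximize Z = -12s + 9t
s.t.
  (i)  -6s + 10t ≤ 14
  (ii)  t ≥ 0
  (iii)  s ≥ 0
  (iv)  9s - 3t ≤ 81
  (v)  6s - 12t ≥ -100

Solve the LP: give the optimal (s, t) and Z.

s = 0, t = 7/5, maximum Z = 63/5

Feasible corners and Z = -12s + 9t:
  (0, 7/5) → Z = 63/5
  (71/6, 17/2) → Z = -131/2
  (0, 0) → Z = 0
  (9, 0) → Z = -108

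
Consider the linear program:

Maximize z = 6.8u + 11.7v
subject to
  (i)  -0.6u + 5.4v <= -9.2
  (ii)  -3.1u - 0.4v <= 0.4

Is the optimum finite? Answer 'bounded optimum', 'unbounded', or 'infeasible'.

From the feasible point (76/849, -1438/849), moving in the direction (5.4, 0.6) keeps every constraint satisfied while z increases without bound.

unbounded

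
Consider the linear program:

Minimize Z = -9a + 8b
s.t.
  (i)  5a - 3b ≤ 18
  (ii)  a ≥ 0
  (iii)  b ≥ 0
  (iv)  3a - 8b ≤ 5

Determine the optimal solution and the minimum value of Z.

a = 129/31, b = 29/31, minimum Z = -929/31

The feasible region is unbounded (it extends along (0, 1), (3, 5)), but Z strictly increases along every unbounded feasible direction, so there is no improving ray and the minimum is attained at a vertex.

At the optimal vertex, 5a - 3b = 18 and 3a - 8b = 5.
Solving simultaneously gives a = 129/31, b = 29/31.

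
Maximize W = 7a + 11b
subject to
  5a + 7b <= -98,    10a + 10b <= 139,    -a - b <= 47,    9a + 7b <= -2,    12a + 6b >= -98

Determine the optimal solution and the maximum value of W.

Extreme points and W = 7a + 11b:
  (24, -218/7) → W = -1222/7
  (-49/27, -343/27) → W = -1372/9
  (327/2, -421/2) → W = -1171
  (92/3, -233/3) → W = -1919/3

a = -49/27, b = -343/27, maximum W = -1372/9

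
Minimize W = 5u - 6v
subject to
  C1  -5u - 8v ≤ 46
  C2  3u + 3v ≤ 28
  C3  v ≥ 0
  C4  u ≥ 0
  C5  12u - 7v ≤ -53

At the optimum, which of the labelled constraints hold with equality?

Vertices and W = 5u - 6v:
  (0, 28/3) → W = -56
  (37/57, 165/19) → W = -2785/57
  (0, 53/7) → W = -318/7

The minimum is at (0, 28/3). Substituting into each constraint, equality holds for C2 and C4; the remaining constraints have slack.

C2 and C4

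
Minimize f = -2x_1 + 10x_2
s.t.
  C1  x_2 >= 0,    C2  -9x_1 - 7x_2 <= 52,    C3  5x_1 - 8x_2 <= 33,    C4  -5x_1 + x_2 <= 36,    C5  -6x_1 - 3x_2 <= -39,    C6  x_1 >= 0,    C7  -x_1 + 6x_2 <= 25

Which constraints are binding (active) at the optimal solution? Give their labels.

Feasible corners and f = -2x_1 + 10x_2:
  (33/5, 0) → f = -66/5
  (13/2, 0) → f = -13
  (199/11, 79/11) → f = 392/11
  (53/13, 63/13) → f = 524/13

The minimum is at (33/5, 0). Substituting into each constraint, equality holds for C1 and C3; the remaining constraints have slack.

C1 and C3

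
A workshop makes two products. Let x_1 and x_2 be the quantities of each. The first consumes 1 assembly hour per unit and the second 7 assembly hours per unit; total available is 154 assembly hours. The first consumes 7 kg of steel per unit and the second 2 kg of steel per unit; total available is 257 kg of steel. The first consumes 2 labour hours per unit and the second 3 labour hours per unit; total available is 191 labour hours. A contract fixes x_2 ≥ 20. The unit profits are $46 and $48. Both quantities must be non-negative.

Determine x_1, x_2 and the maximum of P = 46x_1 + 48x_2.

x_1 = 14, x_2 = 20, maximum P = 1604

Extreme points and P = 46x_1 + 48x_2:
  (0, 22) → P = 1056
  (0, 20) → P = 960
  (14, 20) → P = 1604

At the optimal vertex, x_1 + 7x_2 = 154 and x_2 = 20.
Solving simultaneously gives x_1 = 14, x_2 = 20.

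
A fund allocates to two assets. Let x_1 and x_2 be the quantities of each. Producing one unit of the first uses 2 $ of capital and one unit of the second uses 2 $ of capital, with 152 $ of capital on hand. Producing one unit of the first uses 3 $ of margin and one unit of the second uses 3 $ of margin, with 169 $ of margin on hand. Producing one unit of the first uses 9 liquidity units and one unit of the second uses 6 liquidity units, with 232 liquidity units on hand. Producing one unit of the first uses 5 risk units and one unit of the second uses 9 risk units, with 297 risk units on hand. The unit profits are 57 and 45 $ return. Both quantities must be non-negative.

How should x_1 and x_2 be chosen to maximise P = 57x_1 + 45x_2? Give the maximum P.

Corner points and P = 57x_1 + 45x_2:
  (0, 0) → P = 0
  (0, 33) → P = 1485
  (232/9, 0) → P = 4408/3
  (6, 89/3) → P = 1677

The optimum lies where 9x_1 + 6x_2 = 232 and 5x_1 + 9x_2 = 297.
Solving simultaneously gives x_1 = 6, x_2 = 89/3.

x_1 = 6, x_2 = 89/3, maximum P = 1677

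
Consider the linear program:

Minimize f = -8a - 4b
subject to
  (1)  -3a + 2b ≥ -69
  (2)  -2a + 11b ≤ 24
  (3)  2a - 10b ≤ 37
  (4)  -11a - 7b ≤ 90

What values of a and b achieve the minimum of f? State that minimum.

a = 807/29, b = 210/29, minimum f = -7296/29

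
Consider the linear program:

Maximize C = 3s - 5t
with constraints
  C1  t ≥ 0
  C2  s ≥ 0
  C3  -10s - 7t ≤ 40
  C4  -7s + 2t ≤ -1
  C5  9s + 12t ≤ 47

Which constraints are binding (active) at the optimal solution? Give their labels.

Corner points and C = 3s - 5t:
  (1/7, 0) → C = 3/7
  (47/9, 0) → C = 47/3
  (53/51, 160/51) → C = -641/51

The maximum is at (47/9, 0). Substituting into each constraint, equality holds for C1 and C5; the remaining constraints have slack.

C1 and C5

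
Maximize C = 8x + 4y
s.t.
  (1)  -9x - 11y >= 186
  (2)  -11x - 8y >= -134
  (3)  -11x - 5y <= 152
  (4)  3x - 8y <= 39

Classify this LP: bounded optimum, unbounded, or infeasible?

infeasible

The boundaries -9x - 11y = 186 and -11x - 8y = -134 meet at (2962/49, -3252/49), but that point violates 3x - 8y ≤ 39. Every candidate vertex is excluded by some other constraint, so the feasible region is empty.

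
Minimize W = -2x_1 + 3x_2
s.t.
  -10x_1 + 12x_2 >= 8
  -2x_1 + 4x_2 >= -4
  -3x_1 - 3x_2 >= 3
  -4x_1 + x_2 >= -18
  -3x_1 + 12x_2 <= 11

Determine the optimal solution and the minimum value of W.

x_1 = -5, x_2 = -7/2, minimum W = -1/2

Vertices and W = -2x_1 + 3x_2:
  (-5, -7/2) → W = -1/2
  (-10/11, -1/11) → W = 17/11
  (-23/15, 8/15) → W = 14/3
The feasible region is unbounded (it extends along (-2, -1), (-4, -1)), but W strictly increases along every unbounded feasible direction, so there is no improving ray and the minimum is attained at a vertex.

The binding constraints are -10x_1 + 12x_2 = 8 and -2x_1 + 4x_2 = -4.
Solving simultaneously gives x_1 = -5, x_2 = -7/2.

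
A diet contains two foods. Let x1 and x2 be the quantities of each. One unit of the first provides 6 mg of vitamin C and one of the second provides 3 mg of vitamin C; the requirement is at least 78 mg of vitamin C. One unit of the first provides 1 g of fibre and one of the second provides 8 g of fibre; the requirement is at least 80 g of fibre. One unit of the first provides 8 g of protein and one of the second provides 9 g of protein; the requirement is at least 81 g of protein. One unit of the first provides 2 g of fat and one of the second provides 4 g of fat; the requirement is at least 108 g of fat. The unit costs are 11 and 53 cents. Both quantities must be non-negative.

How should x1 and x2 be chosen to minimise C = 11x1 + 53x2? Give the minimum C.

x1 = 136/3, x2 = 13/3, minimum C = 2185/3

Vertices and C = 11x1 + 53x2:
  (0, 27) → C = 1431
  (80, 0) → C = 880
  (136/3, 13/3) → C = 2185/3
The feasible region is unbounded (it extends along (0, 1), (1, 0)), but C strictly increases along every unbounded feasible direction, so there is no improving ray and the minimum is attained at a vertex.

At the optimal vertex, x1 + 8x2 = 80 and 2x1 + 4x2 = 108.
Solving simultaneously gives x1 = 136/3, x2 = 13/3.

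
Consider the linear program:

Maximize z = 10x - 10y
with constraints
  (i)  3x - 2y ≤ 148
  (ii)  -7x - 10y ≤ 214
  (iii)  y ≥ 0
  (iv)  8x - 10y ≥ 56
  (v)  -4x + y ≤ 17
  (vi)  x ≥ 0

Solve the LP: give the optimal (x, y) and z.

x = 148/3, y = 0, maximum z = 1480/3

Vertices and z = 10x - 10y:
  (148/3, 0) → z = 1480/3
  (684/7, 508/7) → z = 1760/7
  (7, 0) → z = 70

The optimum lies where 3x - 2y = 148 and y = 0.
Solving simultaneously gives x = 148/3, y = 0.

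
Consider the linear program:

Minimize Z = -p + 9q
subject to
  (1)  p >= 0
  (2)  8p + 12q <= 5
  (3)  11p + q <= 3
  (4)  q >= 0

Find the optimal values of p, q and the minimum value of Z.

p = 3/11, q = 0, minimum Z = -3/11

Extreme points and Z = -p + 9q:
  (0, 5/12) → Z = 15/4
  (0, 0) → Z = 0
  (1/4, 1/4) → Z = 2
  (3/11, 0) → Z = -3/11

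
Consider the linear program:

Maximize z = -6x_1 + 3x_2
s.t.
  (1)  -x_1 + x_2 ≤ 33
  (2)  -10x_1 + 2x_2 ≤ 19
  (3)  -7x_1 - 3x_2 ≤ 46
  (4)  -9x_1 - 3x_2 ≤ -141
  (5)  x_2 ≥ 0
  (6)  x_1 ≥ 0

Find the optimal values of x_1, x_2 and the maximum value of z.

Vertices and z = -6x_1 + 3x_2:
  (47/8, 311/8) → z = 651/8
  (75/16, 527/16) → z = 1131/16
  (47/3, 0) → z = -94
The feasible region is unbounded (it extends along (1, 1), (1, 0)), but z strictly decreases along every unbounded feasible direction, so there is no improving ray and the maximum is attained at a vertex.

At the optimal vertex, -x_1 + x_2 = 33 and -10x_1 + 2x_2 = 19.
Solving simultaneously gives x_1 = 47/8, x_2 = 311/8.

x_1 = 47/8, x_2 = 311/8, maximum z = 651/8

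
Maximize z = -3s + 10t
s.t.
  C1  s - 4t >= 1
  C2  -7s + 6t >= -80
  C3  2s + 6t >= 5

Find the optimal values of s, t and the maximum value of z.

Extreme points and z = -3s + 10t:
  (157/11, 73/22) → z = -106/11
  (13/7, 3/14) → z = -24/7
  (85/9, -125/54) → z = -1390/27

The binding constraints are s - 4t = 1 and 2s + 6t = 5.
Solving simultaneously gives s = 13/7, t = 3/14.

s = 13/7, t = 3/14, maximum z = -24/7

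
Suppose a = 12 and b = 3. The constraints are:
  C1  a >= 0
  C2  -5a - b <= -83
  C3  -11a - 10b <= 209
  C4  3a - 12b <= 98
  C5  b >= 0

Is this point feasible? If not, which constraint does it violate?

Constraint C2: -5a - b = -63, which is not ≤ -83. All other constraints are satisfied.

not feasible — violates C2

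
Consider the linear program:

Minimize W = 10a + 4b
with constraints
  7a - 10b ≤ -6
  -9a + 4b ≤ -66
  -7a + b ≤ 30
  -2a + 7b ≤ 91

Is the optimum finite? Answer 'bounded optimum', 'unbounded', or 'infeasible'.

bounded optimum

Vertices and W = 10a + 4b:
  (342/31, 258/31) → W = 4452/31
  (868/29, 625/29) → W = 11180/29
  (826/55, 951/55) → W = 12064/55
The feasible region has finitely many vertices and no improving ray; the minimum is 4452/31 at (342/31, 258/31).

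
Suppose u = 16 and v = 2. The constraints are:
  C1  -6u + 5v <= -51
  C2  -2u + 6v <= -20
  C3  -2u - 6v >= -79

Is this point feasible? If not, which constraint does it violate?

feasible

C1: -86 ≤ -51 ✓
C2: -20 ≤ -20 ✓
C3: -44 ≥ -79 ✓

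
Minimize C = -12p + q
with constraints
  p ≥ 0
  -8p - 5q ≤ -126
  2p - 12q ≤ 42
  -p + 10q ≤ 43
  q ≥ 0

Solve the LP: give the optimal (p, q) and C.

Extreme points and C = -12p + q:
  (209/17, 94/17) → C = -142
  (63/4, 0) → C = -189
  (117, 16) → C = -1388
  (21, 0) → C = -252

p = 117, q = 16, minimum C = -1388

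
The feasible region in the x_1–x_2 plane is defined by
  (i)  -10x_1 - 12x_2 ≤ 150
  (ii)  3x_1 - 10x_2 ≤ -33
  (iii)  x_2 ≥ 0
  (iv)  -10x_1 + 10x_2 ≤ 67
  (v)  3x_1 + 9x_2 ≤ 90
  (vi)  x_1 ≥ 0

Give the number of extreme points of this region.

4

Of the 15 pairwise boundary intersections, those satisfying every inequality are:
  (201/19, 123/19)
  (0, 33/10)
  (99/40, 367/40)
  (0, 67/10)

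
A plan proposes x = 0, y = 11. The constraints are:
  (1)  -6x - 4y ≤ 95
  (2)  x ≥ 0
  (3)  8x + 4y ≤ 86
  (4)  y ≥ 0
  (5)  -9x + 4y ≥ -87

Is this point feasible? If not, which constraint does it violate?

(1): -44 ≤ 95 ✓
(2): 0 ≥ 0 ✓
(3): 44 ≤ 86 ✓
(4): 11 ≥ 0 ✓
(5): 44 ≥ -87 ✓

feasible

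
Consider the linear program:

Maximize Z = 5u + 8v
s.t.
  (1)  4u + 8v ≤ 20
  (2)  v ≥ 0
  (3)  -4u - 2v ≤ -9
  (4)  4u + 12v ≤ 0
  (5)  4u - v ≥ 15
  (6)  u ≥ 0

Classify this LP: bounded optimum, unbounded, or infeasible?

infeasible

The boundaries 4u + 8v = 20 and v = 0 meet at (5, 0), but that point violates 4u + 12v ≤ 0. Every candidate vertex is excluded by some other constraint, so the feasible region is empty.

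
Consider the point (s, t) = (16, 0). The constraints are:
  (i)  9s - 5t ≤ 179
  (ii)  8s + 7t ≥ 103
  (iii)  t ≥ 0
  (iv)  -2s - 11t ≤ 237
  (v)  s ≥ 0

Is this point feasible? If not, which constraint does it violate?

feasible

(i): 144 ≤ 179 ✓
(ii): 128 ≥ 103 ✓
(iii): 0 ≥ 0 ✓
(iv): -32 ≤ 237 ✓
(v): 16 ≥ 0 ✓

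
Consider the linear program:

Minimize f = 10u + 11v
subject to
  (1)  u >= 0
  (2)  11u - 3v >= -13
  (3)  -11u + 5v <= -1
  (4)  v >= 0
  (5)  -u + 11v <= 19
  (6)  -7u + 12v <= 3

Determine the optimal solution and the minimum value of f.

Extreme points and f = 10u + 11v:
  (1/11, 0) → f = 10/11
  (27/97, 40/97) → f = 710/97
  (3, 2) → f = 52
The feasible region is unbounded (it extends along (11, 1), (1, 0)), but f strictly increases along every unbounded feasible direction, so there is no improving ray and the minimum is attained at a vertex.

u = 1/11, v = 0, minimum f = 10/11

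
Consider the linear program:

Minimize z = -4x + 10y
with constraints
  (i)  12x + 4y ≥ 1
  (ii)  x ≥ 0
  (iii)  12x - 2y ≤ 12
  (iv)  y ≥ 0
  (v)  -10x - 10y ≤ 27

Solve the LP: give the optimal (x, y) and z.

x = 1, y = 0, minimum z = -4

Vertices and z = -4x + 10y:
  (0, 1/4) → z = 5/2
  (1/12, 0) → z = -1/3
  (1, 0) → z = -4
The feasible region is unbounded (it extends along (0, 1), (1, 6)), but z strictly increases along every unbounded feasible direction, so there is no improving ray and the minimum is attained at a vertex.

At the optimal vertex, 12x - 2y = 12 and y = 0.
Solving simultaneously gives x = 1, y = 0.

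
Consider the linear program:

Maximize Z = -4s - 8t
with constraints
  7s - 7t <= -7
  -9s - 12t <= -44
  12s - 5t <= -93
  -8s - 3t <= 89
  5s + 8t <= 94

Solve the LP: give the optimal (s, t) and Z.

s = -128/27, t = 65/9, maximum Z = -1048/27

The binding constraints are -9s - 12t = -44 and 12s - 5t = -93.
Solving simultaneously gives s = -128/27, t = 65/9.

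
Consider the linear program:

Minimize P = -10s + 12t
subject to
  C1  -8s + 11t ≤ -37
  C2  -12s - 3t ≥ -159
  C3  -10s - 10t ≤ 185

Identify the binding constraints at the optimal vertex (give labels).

C2 and C3

Extreme points and P = -10s + 12t:
  (155/13, 69/13) → P = -722/13
  (-333/38, -185/19) → P = -555/19
  (143/6, -127/3) → P = -2239/3

The minimum is at (143/6, -127/3). Substituting into each constraint, equality holds for C2 and C3; the remaining constraints have slack.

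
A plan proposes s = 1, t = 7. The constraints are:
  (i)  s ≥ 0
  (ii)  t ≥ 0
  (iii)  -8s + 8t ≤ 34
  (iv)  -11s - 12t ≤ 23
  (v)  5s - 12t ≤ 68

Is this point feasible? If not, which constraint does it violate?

not feasible — violates (iii)

Constraint (iii): -8s + 8t = 48, which is not ≤ 34. All other constraints are satisfied.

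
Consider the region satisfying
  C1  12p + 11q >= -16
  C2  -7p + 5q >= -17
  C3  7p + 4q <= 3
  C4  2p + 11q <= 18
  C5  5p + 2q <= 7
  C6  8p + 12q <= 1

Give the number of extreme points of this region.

5

The feasible vertices (each the meet of two boundaries and inside every other half-plane) are:
  (107/137, -316/137)
  (-17/5, 124/55)
  (83/63, -14/9)
  (8/13, -17/52)
  (-205/64, 71/32)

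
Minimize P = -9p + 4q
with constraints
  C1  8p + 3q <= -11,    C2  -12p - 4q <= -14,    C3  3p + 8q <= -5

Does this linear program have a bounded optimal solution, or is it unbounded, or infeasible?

unbounded

From the feasible point (43/2, -61), moving in the direction (4, -12) keeps every constraint satisfied while P decreases without bound.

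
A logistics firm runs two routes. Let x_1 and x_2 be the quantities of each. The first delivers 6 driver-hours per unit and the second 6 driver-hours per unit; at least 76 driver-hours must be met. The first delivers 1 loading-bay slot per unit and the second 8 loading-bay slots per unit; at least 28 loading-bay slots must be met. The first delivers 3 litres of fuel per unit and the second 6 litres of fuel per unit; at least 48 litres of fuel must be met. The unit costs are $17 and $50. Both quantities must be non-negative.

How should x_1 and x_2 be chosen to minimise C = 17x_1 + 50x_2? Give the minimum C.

Feasible corners and C = 17x_1 + 50x_2:
  (0, 38/3) → C = 1900/3
  (28, 0) → C = 476
  (28/3, 10/3) → C = 976/3
  (12, 2) → C = 304
The feasible region is unbounded (it extends along (0, 1), (1, 0)), but C strictly increases along every unbounded feasible direction, so there is no improving ray and the minimum is attained at a vertex.

The binding constraints are x_1 + 8x_2 = 28 and 3x_1 + 6x_2 = 48.
Solving simultaneously gives x_1 = 12, x_2 = 2.

x_1 = 12, x_2 = 2, minimum C = 304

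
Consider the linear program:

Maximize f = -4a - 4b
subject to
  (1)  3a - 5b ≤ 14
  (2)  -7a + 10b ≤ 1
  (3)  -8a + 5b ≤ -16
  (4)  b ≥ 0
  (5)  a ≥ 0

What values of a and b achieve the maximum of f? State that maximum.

a = 2, b = 0, maximum f = -8

Corner points and f = -4a - 4b:
  (14/3, 0) → f = -56/3
  (11/3, 8/3) → f = -76/3
  (2, 0) → f = -8
The feasible region is unbounded (it extends along (10, 7), (5, 3)), but f strictly decreases along every unbounded feasible direction, so there is no improving ray and the maximum is attained at a vertex.

The binding constraints are -8a + 5b = -16 and b = 0.
Solving simultaneously gives a = 2, b = 0.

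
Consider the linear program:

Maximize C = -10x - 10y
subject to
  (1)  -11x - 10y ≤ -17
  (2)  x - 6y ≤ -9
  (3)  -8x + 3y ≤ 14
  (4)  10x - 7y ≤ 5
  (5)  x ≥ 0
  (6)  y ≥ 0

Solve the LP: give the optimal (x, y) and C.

Vertices and C = -10x - 10y:
  (3/19, 29/19) → C = -320/19
  (0, 17/10) → C = -17
  (93/53, 95/53) → C = -1880/53
  (0, 14/3) → C = -140/3
The feasible region is unbounded (it extends along (3, 8), (7, 10)), but C strictly decreases along every unbounded feasible direction, so there is no improving ray and the maximum is attained at a vertex.

At the optimal vertex, -11x - 10y = -17 and x - 6y = -9.
Solving simultaneously gives x = 3/19, y = 29/19.

x = 3/19, y = 29/19, maximum C = -320/19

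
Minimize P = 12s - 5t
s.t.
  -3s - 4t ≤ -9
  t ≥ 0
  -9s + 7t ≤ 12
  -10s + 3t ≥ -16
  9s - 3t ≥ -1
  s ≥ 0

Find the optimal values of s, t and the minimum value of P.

s = 29/36, t = 11/4, minimum P = -49/12

At the optimal vertex, -9s + 7t = 12 and 9s - 3t = -1.
Solving simultaneously gives s = 29/36, t = 11/4.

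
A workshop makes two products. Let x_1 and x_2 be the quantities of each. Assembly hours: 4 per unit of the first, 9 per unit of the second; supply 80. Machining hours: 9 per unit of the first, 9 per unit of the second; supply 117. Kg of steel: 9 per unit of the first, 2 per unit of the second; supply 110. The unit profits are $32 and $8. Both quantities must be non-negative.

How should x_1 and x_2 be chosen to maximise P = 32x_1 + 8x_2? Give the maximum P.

x_1 = 12, x_2 = 1, maximum P = 392

Vertices and P = 32x_1 + 8x_2:
  (0, 0) → P = 0
  (0, 80/9) → P = 640/9
  (110/9, 0) → P = 3520/9
  (37/5, 28/5) → P = 1408/5
  (12, 1) → P = 392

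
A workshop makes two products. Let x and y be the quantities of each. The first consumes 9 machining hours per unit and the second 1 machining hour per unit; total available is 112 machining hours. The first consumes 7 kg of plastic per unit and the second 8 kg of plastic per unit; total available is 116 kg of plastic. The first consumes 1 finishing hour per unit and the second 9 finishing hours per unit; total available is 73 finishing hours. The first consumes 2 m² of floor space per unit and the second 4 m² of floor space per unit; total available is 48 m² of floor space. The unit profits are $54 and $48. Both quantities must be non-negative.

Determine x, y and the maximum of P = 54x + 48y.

Vertices and P = 54x + 48y:
  (0, 0) → P = 0
  (0, 73/9) → P = 1168/3
  (112/9, 0) → P = 672
  (12, 4) → P = 840
  (92/11, 79/11) → P = 8760/11

x = 12, y = 4, maximum P = 840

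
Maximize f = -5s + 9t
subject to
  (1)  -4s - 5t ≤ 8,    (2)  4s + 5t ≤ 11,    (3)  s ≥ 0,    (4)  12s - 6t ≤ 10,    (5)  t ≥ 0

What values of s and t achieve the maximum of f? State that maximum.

s = 0, t = 11/5, maximum f = 99/5

Extreme points and f = -5s + 9t:
  (0, 11/5) → f = 99/5
  (29/21, 23/21) → f = 62/21
  (0, 0) → f = 0
  (5/6, 0) → f = -25/6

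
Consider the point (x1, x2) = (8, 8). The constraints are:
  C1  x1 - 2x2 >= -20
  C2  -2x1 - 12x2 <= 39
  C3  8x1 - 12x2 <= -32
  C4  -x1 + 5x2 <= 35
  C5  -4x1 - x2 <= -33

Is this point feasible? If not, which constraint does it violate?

feasible

C1: -8 ≥ -20 ✓
C2: -112 ≤ 39 ✓
C3: -32 ≤ -32 ✓
C4: 32 ≤ 35 ✓
C5: -40 ≤ -33 ✓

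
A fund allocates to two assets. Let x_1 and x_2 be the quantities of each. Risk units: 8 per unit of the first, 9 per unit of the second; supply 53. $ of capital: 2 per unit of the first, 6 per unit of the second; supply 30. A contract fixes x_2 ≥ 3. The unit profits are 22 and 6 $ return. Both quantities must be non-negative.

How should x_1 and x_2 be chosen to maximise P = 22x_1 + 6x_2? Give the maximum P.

x_1 = 13/4, x_2 = 3, maximum P = 179/2

Feasible corners and P = 22x_1 + 6x_2:
  (0, 5) → P = 30
  (0, 3) → P = 18
  (8/5, 67/15) → P = 62
  (13/4, 3) → P = 179/2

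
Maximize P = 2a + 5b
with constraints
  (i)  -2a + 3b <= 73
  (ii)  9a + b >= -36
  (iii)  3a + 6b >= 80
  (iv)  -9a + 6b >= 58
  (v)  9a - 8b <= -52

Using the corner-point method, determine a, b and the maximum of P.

Feasible corners and P = 2a + 5b:
  (-181/29, 585/29) → P = 2563/29
  (88/5, 541/15) → P = 3233/15
  (-296/51, 276/17) → P = 3548/51
  (11/6, 149/12) → P = 263/4

The optimum lies where -2a + 3b = 73 and -9a + 6b = 58.
Solving simultaneously gives a = 88/5, b = 541/15.

a = 88/5, b = 541/15, maximum P = 3233/15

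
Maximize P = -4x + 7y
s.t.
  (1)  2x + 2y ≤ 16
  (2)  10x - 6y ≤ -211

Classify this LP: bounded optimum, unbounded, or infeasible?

unbounded

From the feasible point (-163/16, 291/16), moving in the direction (-2, 2) keeps every constraint satisfied while P increases without bound.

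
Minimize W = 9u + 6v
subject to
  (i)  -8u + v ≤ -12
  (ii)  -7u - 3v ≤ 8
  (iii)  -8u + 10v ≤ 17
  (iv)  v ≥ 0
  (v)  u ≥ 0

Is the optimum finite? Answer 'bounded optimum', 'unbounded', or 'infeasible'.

bounded optimum

Feasible corners and W = 9u + 6v:
  (137/72, 29/9) → W = 875/24
  (3/2, 0) → W = 27/2
The feasible region has finitely many vertices and no improving ray; the minimum is 27/2 at (3/2, 0).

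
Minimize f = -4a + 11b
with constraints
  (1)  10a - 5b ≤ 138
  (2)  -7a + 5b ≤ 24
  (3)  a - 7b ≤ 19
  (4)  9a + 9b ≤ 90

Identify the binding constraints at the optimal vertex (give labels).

Feasible corners and f = -4a + 11b:
  (-263/44, -157/44) → f = -675/44
  (13/6, 47/6) → f = 155/2
  (89/8, -9/8) → f = -455/8

The minimum is at (89/8, -9/8). Substituting into each constraint, equality holds for (3) and (4); the remaining constraints have slack.

(3) and (4)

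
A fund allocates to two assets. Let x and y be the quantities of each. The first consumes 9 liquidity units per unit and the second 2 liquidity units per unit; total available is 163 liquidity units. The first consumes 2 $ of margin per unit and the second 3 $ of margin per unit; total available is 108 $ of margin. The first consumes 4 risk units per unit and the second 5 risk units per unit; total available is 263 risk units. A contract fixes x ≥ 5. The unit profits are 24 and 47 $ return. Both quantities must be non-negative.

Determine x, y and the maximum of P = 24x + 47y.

x = 5, y = 98/3, maximum P = 4966/3

Feasible corners and P = 24x + 47y:
  (163/9, 0) → P = 1304/3
  (5, 0) → P = 120
  (273/23, 646/23) → P = 36914/23
  (5, 98/3) → P = 4966/3

At the optimal vertex, 2x + 3y = 108 and x = 5.
Solving simultaneously gives x = 5, y = 98/3.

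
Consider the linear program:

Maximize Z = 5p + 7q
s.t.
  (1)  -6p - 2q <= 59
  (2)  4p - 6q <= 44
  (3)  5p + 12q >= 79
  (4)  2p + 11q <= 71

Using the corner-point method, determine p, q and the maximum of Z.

p = 65/4, q = 7/2, maximum Z = 423/4

Corner points and Z = 5p + 7q:
  (167/13, 16/13) → Z = 947/13
  (65/4, 7/2) → Z = 423/4
  (17/31, 197/31) → Z = 1464/31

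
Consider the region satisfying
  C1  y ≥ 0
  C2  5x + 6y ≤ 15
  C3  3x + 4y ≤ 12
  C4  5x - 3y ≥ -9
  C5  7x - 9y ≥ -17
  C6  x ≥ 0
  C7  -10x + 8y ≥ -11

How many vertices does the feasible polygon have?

5

Intersecting each pair of boundary lines and keeping only the points that satisfy every inequality leaves:
  (0, 0)
  (11/10, 0)
  (11/29, 190/87)
  (93/50, 19/20)
  (0, 17/9)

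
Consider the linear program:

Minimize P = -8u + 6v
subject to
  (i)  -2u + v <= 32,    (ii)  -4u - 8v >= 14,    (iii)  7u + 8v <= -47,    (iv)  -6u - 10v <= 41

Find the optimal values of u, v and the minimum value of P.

Corner points and P = -8u + 6v:
  (-27/2, 5) → P = 138
  (-361/26, 55/13) → P = 1774/13
  (-11, 15/4) → P = 221/2
  (-71/11, -5/22) → P = 553/11

The optimum lies where 7u + 8v = -47 and -6u - 10v = 41.
Solving simultaneously gives u = -71/11, v = -5/22.

u = -71/11, v = -5/22, minimum P = 553/11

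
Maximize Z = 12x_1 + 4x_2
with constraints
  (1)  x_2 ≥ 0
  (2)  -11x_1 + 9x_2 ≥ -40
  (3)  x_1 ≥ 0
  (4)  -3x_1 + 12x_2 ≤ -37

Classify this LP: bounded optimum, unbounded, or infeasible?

infeasible

The boundaries x_2 = 0 and -11x_1 + 9x_2 = -40 meet at (40/11, 0), but that point violates -3x_1 + 12x_2 ≤ -37. Every candidate vertex is excluded by some other constraint, so the feasible region is empty.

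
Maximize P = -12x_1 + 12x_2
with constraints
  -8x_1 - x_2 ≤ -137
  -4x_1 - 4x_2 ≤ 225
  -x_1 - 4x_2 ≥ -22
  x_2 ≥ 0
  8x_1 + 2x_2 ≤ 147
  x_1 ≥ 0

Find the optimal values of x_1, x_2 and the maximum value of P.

x_1 = 526/31, x_2 = 39/31, maximum P = -5844/31

Extreme points and P = -12x_1 + 12x_2:
  (526/31, 39/31) → P = -5844/31
  (137/8, 0) → P = -411/2
  (272/15, 29/30) → P = -206
  (147/8, 0) → P = -441/2

The binding constraints are -8x_1 - x_2 = -137 and -x_1 - 4x_2 = -22.
Solving simultaneously gives x_1 = 526/31, x_2 = 39/31.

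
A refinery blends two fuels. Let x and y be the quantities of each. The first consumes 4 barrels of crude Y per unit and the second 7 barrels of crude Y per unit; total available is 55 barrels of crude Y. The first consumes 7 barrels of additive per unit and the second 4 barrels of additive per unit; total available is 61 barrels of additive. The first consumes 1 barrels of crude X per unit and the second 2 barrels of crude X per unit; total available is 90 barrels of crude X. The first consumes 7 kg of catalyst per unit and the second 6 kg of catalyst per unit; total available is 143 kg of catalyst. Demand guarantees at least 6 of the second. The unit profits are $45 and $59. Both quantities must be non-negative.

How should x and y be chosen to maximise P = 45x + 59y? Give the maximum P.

x = 13/4, y = 6, maximum P = 2001/4

Extreme points and P = 45x + 59y:
  (0, 55/7) → P = 3245/7
  (0, 6) → P = 354
  (13/4, 6) → P = 2001/4

The binding constraints are 4x + 7y = 55 and y = 6.
Solving simultaneously gives x = 13/4, y = 6.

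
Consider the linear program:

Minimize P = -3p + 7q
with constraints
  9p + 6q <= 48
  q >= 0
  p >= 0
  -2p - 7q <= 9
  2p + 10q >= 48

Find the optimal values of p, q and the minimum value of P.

p = 32/13, q = 56/13, minimum P = 296/13

Vertices and P = -3p + 7q:
  (0, 8) → P = 56
  (32/13, 56/13) → P = 296/13
  (0, 24/5) → P = 168/5

The optimum lies where 9p + 6q = 48 and 2p + 10q = 48.
Solving simultaneously gives p = 32/13, q = 56/13.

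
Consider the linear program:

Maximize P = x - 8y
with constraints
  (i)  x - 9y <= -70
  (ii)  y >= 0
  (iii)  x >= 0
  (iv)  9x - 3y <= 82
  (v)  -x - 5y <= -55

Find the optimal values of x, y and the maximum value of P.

x = 158/13, y = 356/39, maximum P = -2374/39

Corner points and P = x - 8y:
  (158/13, 356/39) → P = -2374/39
  (145/14, 125/14) → P = -855/14
  (0, 11) → P = -88
The feasible region is unbounded (it extends along (0, 1), (1, 3)), but P strictly decreases along every unbounded feasible direction, so there is no improving ray and the maximum is attained at a vertex.

At the optimal vertex, x - 9y = -70 and 9x - 3y = 82.
Solving simultaneously gives x = 158/13, y = 356/39.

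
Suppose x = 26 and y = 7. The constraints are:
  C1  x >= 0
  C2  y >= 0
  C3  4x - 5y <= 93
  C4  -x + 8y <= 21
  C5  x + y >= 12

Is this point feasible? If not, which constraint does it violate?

Constraint C4: -x + 8y = 30, which is not ≤ 21. All other constraints are satisfied.

not feasible — violates C4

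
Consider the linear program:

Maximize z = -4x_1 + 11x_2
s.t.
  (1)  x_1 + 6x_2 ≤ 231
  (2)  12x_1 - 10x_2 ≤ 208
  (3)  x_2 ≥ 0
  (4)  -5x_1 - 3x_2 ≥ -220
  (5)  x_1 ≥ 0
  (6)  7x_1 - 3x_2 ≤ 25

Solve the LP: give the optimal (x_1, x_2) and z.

Extreme points and z = -4x_1 + 11x_2:
  (0, 77/2) → z = 847/2
  (281/15, 1592/45) → z = 2828/9
  (0, 0) → z = 0
  (25/7, 0) → z = -100/7

x_1 = 0, x_2 = 77/2, maximum z = 847/2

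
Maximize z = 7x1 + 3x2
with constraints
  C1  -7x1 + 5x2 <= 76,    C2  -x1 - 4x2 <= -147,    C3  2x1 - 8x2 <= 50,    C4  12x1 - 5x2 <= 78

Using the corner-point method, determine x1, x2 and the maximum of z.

x1 = 154/5, x2 = 1458/25, maximum z = 9764/25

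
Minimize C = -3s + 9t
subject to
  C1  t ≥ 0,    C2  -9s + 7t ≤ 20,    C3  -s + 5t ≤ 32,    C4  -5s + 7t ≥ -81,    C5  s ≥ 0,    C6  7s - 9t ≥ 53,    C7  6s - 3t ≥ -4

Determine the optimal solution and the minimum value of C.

s = 81/5, t = 0, minimum C = -243/5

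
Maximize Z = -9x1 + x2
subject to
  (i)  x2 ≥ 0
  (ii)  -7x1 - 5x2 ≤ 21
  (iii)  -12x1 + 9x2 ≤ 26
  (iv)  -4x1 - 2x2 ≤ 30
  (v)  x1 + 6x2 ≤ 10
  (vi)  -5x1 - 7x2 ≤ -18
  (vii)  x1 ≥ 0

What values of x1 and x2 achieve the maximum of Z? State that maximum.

Extreme points and Z = -9x1 + x2:
  (10, 0) → Z = -90
  (18/5, 0) → Z = -162/5
  (38/23, 32/23) → Z = -310/23

The binding constraints are x1 + 6x2 = 10 and -5x1 - 7x2 = -18.
Solving simultaneously gives x1 = 38/23, x2 = 32/23.

x1 = 38/23, x2 = 32/23, maximum Z = -310/23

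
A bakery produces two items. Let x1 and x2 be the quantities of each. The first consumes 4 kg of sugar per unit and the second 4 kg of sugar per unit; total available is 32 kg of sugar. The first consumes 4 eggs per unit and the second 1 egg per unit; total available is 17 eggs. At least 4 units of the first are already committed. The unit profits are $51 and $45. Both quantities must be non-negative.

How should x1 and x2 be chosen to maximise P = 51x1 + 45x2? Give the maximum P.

x1 = 4, x2 = 1, maximum P = 249

The binding constraints are 4x1 + x2 = 17 and x1 = 4.
Solving simultaneously gives x1 = 4, x2 = 1.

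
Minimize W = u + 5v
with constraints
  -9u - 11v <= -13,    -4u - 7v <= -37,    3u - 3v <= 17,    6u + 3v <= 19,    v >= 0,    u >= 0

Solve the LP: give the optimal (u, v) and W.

Corner points and W = u + 5v:
  (11/15, 73/15) → W = 376/15
  (0, 37/7) → W = 185/7
  (0, 19/3) → W = 95/3

u = 11/15, v = 73/15, minimum W = 376/15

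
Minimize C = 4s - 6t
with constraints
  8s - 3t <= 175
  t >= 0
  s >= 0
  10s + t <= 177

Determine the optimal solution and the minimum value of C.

Vertices and C = 4s - 6t:
  (0, 0) → C = 0
  (177/10, 0) → C = 354/5
  (0, 177) → C = -1062

At the optimal vertex, s = 0 and 10s + t = 177.
Solving simultaneously gives s = 0, t = 177.

s = 0, t = 177, minimum C = -1062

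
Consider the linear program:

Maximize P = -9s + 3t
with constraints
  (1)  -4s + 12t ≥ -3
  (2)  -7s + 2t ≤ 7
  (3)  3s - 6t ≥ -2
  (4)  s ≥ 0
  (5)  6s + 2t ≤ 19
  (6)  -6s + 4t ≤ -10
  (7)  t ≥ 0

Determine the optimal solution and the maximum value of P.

s = 27/14, t = 11/28, maximum P = -453/28

Extreme points and P = -9s + 3t:
  (117/40, 29/40) → P = -483/20
  (27/14, 11/28) → P = -453/28
  (8/3, 3/2) → P = -39/2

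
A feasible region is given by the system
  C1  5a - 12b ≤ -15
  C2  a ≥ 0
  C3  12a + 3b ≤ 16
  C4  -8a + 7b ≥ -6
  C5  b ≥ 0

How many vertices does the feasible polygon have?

3

Pairwise boundary intersections that survive every other constraint:
  (0, 5/4)
  (49/53, 260/159)
  (0, 16/3)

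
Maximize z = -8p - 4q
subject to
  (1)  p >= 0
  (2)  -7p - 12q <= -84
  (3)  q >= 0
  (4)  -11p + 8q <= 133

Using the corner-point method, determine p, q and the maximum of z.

p = 0, q = 7, maximum z = -28

The feasible region is unbounded (it extends along (8, 11), (1, 0)), but z strictly decreases along every unbounded feasible direction, so there is no improving ray and the maximum is attained at a vertex.

At the optimal vertex, p = 0 and -7p - 12q = -84.
Solving simultaneously gives p = 0, q = 7.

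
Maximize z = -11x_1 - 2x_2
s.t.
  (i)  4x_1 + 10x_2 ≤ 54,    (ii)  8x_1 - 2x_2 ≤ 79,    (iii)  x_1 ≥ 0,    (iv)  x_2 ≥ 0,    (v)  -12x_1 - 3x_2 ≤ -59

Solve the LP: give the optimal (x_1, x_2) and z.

x_1 = 107/27, x_2 = 103/27, maximum z = -461/9

Extreme points and z = -11x_1 - 2x_2:
  (449/44, 29/22) → z = -5055/44
  (107/27, 103/27) → z = -461/9
  (79/8, 0) → z = -869/8
  (59/12, 0) → z = -649/12

At the optimal vertex, 4x_1 + 10x_2 = 54 and -12x_1 - 3x_2 = -59.
Solving simultaneously gives x_1 = 107/27, x_2 = 103/27.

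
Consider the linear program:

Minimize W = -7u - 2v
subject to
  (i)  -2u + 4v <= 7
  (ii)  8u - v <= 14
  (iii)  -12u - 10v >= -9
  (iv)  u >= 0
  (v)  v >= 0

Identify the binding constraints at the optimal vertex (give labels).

Extreme points and W = -7u - 2v:
  (0, 9/10) → W = -9/5
  (3/4, 0) → W = -21/4
  (0, 0) → W = 0

The minimum is at (3/4, 0). Substituting into each constraint, equality holds for (iii) and (v); the remaining constraints have slack.

(iii) and (v)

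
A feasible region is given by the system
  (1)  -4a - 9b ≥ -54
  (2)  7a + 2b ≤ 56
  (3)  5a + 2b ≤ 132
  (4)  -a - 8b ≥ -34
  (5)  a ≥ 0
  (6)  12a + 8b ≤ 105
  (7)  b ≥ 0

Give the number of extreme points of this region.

The feasible vertices (each the meet of two boundaries and inside every other half-plane) are:
  (126/23, 82/23)
  (27/4, 3)
  (119/16, 63/32)
  (8, 0)
  (0, 17/4)
  (0, 0)

6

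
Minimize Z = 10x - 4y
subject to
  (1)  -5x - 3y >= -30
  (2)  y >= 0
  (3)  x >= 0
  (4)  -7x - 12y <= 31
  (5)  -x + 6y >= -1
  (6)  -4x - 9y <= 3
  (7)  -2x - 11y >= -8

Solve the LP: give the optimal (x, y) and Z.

x = 0, y = 8/11, minimum Z = -32/11

Vertices and Z = 10x - 4y:
  (0, 0) → Z = 0
  (1, 0) → Z = 10
  (0, 8/11) → Z = -32/11
  (59/23, 6/23) → Z = 566/23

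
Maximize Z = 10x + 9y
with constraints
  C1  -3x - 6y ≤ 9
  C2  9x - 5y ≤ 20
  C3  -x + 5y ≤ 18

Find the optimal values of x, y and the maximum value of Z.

x = 19/4, y = 91/20, maximum Z = 1769/20

Feasible corners and Z = 10x + 9y:
  (25/23, -47/23) → Z = -173/23
  (-51/7, 15/7) → Z = -375/7
  (19/4, 91/20) → Z = 1769/20

The optimum lies where 9x - 5y = 20 and -x + 5y = 18.
Solving simultaneously gives x = 19/4, y = 91/20.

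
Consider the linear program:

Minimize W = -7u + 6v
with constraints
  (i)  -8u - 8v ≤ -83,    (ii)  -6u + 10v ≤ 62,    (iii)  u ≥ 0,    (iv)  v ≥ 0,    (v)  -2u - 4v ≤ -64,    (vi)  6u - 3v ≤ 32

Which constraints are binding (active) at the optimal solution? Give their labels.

Extreme points and W = -7u + 6v:
  (98/11, 127/11) → W = 76/11
  (253/21, 94/7) → W = -79/21
  (32/3, 32/3) → W = -32/3

The minimum is at (32/3, 32/3). Substituting into each constraint, equality holds for (v) and (vi); the remaining constraints have slack.

(v) and (vi)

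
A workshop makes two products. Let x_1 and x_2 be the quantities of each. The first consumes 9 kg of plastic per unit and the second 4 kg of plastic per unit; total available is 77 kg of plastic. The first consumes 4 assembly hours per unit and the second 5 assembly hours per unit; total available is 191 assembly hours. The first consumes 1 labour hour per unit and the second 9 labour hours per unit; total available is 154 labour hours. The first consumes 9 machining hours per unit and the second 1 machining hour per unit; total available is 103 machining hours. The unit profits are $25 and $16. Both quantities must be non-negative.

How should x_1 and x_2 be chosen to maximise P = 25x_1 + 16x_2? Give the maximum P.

Vertices and P = 25x_1 + 16x_2:
  (0, 0) → P = 0
  (0, 154/9) → P = 2464/9
  (77/9, 0) → P = 1925/9
  (1, 17) → P = 297

The optimum lies where 9x_1 + 4x_2 = 77 and x_1 + 9x_2 = 154.
Solving simultaneously gives x_1 = 1, x_2 = 17.

x_1 = 1, x_2 = 17, maximum P = 297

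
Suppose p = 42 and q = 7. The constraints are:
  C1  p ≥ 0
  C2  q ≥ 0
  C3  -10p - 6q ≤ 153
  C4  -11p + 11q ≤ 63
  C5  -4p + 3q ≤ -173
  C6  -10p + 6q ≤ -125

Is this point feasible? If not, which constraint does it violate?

not feasible — violates C5

Constraint C5: -4p + 3q = -147, which is not ≤ -173. All other constraints are satisfied.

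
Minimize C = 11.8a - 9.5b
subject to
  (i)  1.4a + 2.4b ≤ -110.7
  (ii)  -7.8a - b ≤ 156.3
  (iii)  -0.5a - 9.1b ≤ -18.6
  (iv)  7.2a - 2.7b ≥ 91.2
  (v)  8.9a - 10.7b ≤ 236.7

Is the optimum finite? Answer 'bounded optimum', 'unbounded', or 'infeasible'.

infeasible

The boundaries -0.5a - 9.1b = -18.6 and 7.2a - 2.7b = 91.2 meet at (29338/2229, 2944/2229), but that point violates 1.4a + 2.4b ≤ -110.7. Every candidate vertex is excluded by some other constraint, so the feasible region is empty.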